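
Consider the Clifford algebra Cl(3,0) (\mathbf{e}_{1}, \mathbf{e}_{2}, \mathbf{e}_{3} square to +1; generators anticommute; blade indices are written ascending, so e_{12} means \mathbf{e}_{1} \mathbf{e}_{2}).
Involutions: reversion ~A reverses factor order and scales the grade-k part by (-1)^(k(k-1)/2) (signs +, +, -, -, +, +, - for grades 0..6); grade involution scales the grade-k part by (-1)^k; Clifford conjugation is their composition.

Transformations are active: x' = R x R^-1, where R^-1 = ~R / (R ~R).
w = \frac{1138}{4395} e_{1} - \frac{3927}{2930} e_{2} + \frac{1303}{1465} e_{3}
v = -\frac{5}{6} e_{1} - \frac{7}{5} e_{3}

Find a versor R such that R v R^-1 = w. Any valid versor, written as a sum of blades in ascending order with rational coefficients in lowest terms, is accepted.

Sketch: the shared square \frac{2389}{900} makes R = v + w = -\frac{1683}{2930} e_{1} - \frac{3927}{2930} e_{2} - \frac{748}{1465} e_{3} the natural versor; its sandwich fixes that direction, negates (v - w)/2, and sends v to w.
Answer: -\frac{1683}{2930} e_{1} - \frac{3927}{2930} e_{2} - \frac{748}{1465} e_{3}


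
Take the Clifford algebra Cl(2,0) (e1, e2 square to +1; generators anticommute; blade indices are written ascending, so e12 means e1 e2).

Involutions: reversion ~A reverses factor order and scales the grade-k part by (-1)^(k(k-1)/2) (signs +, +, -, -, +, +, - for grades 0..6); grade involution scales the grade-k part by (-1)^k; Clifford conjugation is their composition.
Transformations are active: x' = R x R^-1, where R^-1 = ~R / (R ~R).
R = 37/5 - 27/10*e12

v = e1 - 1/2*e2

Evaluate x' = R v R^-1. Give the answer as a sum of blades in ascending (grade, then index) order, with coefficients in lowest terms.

~R = 37/5 + 27/10*e12, and R ~R = 1241/20, so R^-1 = ~R / (1241/20).
R v = 35/4*e1 - e2
Answer: 1349/1241*e1 + 649/2482*e2


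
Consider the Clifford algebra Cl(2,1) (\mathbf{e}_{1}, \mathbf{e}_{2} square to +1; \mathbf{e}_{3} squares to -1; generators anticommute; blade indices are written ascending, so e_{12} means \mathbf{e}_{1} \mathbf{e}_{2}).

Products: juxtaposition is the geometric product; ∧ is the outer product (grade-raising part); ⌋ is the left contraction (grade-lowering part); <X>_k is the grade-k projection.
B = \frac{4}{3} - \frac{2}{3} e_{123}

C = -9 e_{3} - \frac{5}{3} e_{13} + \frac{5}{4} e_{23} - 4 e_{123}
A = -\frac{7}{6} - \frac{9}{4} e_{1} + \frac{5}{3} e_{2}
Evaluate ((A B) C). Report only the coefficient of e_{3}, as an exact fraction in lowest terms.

step 1: -\frac{14}{9} - 3 e_{1} + \frac{20}{9} e_{2} + \frac{10}{9} e_{13} + \frac{3}{2} e_{23} + \frac{7}{9} e_{123}
step 2: -\frac{667}{216} + \frac{179}{36} e_{1} + \frac{1039}{54} e_{2} + \frac{196}{9} e_{3} + \frac{98}{9} e_{12} + \frac{1039}{27} e_{13} - \frac{179}{18} e_{23} + \frac{667}{108} e_{123}
Answer: \frac{196}{9}


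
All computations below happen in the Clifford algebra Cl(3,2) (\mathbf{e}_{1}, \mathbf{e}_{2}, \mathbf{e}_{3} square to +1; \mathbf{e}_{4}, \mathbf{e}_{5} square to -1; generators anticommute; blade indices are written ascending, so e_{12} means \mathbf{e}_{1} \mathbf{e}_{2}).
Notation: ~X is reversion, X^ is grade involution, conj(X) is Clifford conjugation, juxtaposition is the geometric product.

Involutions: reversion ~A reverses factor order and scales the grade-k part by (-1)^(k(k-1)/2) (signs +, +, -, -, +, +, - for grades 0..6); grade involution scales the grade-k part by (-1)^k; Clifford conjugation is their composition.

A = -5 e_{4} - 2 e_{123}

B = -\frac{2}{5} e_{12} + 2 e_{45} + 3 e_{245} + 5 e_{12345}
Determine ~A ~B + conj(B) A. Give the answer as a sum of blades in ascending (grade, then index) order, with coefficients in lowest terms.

first term: -\frac{4}{5} e_{3} - 10 e_{5} + 15 e_{25} - 10 e_{45} - 2 e_{124} - 25 e_{1235} + 6 e_{1345} - 4 e_{12345}
second term: \frac{4}{5} e_{3} + 10 e_{5} - 15 e_{25} - 10 e_{45} - 2 e_{124} + 25 e_{1235} + 6 e_{1345} + 4 e_{12345}
Answer: -20 e_{45} - 4 e_{124} + 12 e_{1345}


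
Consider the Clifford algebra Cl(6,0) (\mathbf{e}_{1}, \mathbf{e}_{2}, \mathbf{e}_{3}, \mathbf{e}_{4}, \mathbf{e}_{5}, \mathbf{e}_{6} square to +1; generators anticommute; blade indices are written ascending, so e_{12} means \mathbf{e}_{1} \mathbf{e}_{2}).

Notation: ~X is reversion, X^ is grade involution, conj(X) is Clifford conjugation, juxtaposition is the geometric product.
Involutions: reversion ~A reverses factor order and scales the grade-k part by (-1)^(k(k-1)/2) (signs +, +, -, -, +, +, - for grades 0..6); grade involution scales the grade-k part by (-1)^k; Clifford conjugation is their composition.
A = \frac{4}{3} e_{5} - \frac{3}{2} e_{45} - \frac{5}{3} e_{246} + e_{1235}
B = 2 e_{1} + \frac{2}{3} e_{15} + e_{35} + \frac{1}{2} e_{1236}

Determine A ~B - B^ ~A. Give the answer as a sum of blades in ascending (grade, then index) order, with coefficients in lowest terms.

first term: \frac{8}{9} e_{1} + \frac{4}{3} e_{3} + e_{12} + e_{14} - \frac{8}{3} e_{15} + \frac{2}{3} e_{23} + \frac{3}{2} e_{34} + \frac{1}{2} e_{56} + \frac{5}{6} e_{134} - 3 e_{145} - 2 e_{235} + \frac{10}{3} e_{1246} - \frac{2}{3} e_{12356} + \frac{10}{9} e_{12456} - \frac{5}{3} e_{23456} - \frac{3}{4} e_{123456}
second term: \frac{8}{9} e_{1} + \frac{4}{3} e_{3} - e_{12} - e_{14} - \frac{8}{3} e_{15} - \frac{2}{3} e_{23} - \frac{3}{2} e_{34} - \frac{1}{2} e_{56} - \frac{5}{6} e_{134} - 3 e_{145} - 2 e_{235} - \frac{10}{3} e_{1246} - \frac{2}{3} e_{12356} + \frac{10}{9} e_{12456} - \frac{5}{3} e_{23456} + \frac{3}{4} e_{123456}
Answer: 2 e_{12} + 2 e_{14} + \frac{4}{3} e_{23} + 3 e_{34} + e_{56} + \frac{5}{3} e_{134} + \frac{20}{3} e_{1246} - \frac{3}{2} e_{123456}


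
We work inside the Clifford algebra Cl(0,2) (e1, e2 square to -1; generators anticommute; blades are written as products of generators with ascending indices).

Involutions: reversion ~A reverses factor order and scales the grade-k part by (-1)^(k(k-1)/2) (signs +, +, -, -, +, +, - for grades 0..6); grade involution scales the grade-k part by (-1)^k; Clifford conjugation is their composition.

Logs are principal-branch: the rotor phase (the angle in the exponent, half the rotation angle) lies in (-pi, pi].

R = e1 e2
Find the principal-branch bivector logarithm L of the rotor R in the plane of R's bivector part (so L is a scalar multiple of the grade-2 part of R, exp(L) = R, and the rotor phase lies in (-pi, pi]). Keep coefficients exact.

The scalar part of R is 0, which pins the rotor phase on the principal branch; dividing the bivector part by the sine of that phase recovers the unit plane, and L is the phase times that plane.
Concretely: cos(phase) = 0 gives phase = ±pi/2, and since phase/sin(phase) is even the sign is immaterial: L = (phase/sin(phase)) * <R>_2 = (pi/2) * <R>_2.
Answer: pi/2*e1 e2


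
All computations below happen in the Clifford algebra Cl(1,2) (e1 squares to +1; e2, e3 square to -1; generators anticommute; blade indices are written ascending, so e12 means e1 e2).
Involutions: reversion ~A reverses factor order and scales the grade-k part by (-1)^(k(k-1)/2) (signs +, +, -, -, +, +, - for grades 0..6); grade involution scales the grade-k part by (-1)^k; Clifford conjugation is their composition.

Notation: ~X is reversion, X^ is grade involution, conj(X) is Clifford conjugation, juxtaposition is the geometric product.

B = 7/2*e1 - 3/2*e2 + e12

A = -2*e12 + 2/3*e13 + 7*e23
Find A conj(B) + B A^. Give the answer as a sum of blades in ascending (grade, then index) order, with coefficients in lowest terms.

first term: 2 + 3*e1 - 7*e2 + 77/6*e3 - 7*e13 - 2/3*e23 - 51/2*e123
second term: -2 + 3*e1 - 7*e2 + 77/6*e3 - 7*e13 - 2/3*e23 + 51/2*e123
Answer: 6*e1 - 14*e2 + 77/3*e3 - 14*e13 - 4/3*e23


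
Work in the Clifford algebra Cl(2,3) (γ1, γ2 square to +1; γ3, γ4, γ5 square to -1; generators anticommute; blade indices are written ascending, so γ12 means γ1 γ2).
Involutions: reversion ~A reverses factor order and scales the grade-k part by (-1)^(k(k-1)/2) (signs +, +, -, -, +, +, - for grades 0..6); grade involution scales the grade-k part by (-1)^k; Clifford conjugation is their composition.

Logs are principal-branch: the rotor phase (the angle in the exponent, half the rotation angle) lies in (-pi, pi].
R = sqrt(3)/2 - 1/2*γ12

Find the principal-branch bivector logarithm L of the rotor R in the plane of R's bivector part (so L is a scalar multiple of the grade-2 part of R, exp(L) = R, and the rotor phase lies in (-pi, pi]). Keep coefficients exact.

The scalar part of R is sqrt(3)/2, and that scalar determines the rotor phase on the principal branch; recovering the unit plane as bivector-part over sine of the phase gives L = phase * plane.
Concretely: cos(phase) = sqrt(3)/2 gives phase = ±pi/6, and since phase/sin(phase) is even the sign is immaterial: L = (phase/sin(phase)) * <R>_2 = (pi/3) * <R>_2.
Answer: -pi/6*γ12


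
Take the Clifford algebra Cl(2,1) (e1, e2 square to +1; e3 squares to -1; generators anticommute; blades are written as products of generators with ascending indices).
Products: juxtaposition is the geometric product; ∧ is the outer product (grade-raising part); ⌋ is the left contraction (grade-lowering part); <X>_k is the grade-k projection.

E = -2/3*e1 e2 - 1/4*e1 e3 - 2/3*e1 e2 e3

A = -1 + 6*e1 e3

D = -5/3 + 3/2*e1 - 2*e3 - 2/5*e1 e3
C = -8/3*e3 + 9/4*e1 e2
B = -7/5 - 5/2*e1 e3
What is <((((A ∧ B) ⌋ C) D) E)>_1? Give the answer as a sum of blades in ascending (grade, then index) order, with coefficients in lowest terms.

step 1: 7/5 - 59/10*e1 e3
step 2: -56/15*e3 + 63/20*e1 e2
step 3: -112/15 + 112/75*e1 - 189/40*e2 + 56/9*e3 - 21/4*e1 e2 + 28/5*e1 e3 + 63/50*e2 e3 - 63/10*e1 e2 e3
step 4: -7/10 - 4991/900*e1 + 2093/1800*e2 - 1211/150*e3 + 50981/5400*e1 e2 - 133/300*e1 e3 - 21749/3600*e2 e3 - 1519/4320*e1 e2 e3
step 5: -4991/900*e1 + 2093/1800*e2 - 1211/150*e3
Answer: -4991/900*e1 + 2093/1800*e2 - 1211/150*e3


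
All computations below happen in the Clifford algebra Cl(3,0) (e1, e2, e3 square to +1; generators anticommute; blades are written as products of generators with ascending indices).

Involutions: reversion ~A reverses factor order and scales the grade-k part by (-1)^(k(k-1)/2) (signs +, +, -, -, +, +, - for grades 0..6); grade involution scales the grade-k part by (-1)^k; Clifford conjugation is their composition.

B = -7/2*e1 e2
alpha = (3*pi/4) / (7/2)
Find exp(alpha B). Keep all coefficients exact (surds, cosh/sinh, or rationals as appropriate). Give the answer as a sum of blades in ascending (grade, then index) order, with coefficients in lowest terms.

B^2 = (-7/2)^2*(e1 e2)^2 = 49/4*(-1) = -49/4 (a basis 2-blade squares to minus the product of its generators' squares).
B^2 = -49/4 — circular case — the even/odd split gives cos and sin: l = 7/2, alpha*l = 3*pi/4, so exp(alpha B) = cos(3*pi/4) + (sin(3*pi/4)/(7/2))*B = -sqrt(2)/2 + (sqrt(2)/7)*B.
Answer: -sqrt(2)/2 - sqrt(2)/2*e1 e2


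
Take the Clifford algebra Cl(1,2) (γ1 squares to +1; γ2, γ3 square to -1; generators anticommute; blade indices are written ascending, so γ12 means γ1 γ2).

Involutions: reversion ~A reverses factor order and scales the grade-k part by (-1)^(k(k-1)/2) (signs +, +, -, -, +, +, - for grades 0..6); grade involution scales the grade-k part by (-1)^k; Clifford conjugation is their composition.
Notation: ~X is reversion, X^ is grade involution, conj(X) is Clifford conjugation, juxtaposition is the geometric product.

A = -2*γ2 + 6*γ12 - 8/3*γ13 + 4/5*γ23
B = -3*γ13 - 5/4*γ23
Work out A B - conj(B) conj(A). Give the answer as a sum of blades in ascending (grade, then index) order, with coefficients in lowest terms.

first term: 9 - 5/2*γ3 + 86/15*γ12 + 15/2*γ13 + 18*γ23 - 6*γ123
second term: 9 + 5/2*γ3 - 86/15*γ12 - 15/2*γ13 - 18*γ23 - 6*γ123
Answer: -5*γ3 + 172/15*γ12 + 15*γ13 + 36*γ23


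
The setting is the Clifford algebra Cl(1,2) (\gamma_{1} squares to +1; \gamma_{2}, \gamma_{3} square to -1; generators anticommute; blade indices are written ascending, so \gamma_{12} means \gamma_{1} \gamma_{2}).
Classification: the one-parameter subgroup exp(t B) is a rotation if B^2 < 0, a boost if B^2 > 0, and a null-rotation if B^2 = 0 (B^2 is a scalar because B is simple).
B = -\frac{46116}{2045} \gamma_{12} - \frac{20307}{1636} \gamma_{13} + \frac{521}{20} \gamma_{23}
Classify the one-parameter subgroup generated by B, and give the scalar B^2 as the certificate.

B^2 term by term: the squares give (-\frac{46116}{2045})^2*(\gamma_{12})^2 + (-\frac{20307}{1636})^2*(\gamma_{13})^2 + (\frac{521}{20})^2*(\gamma_{23})^2 = \frac{2126685456}{4182025}*(+1) + \frac{412374249}{2676496}*(+1) + \frac{271441}{400}*(-1) = -16 (each basis 2-blade squares to minus the product of its generators' squares); cross terms between blades sharing an index anticommute and cancel. So B^2 = -16.
Answer: rotation, certificate B^2 = -16. Check the certificate: B^2 = -16, and that sign is decisive whatever form B takes.


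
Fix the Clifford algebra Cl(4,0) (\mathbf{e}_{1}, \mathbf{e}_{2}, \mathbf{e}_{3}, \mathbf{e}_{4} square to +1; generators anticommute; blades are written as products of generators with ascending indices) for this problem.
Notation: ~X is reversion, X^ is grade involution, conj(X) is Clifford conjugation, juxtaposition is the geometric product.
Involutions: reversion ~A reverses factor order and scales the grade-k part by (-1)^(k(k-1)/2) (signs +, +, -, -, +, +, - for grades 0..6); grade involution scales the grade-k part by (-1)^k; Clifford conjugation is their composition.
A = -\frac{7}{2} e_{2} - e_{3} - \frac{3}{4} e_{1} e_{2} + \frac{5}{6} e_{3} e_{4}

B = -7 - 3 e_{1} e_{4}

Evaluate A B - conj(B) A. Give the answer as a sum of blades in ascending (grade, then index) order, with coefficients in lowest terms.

first term: \frac{49}{2} e_{2} + 7 e_{3} + \frac{21}{4} e_{1} e_{2} - \frac{5}{2} e_{1} e_{3} - \frac{9}{4} e_{2} e_{4} - \frac{35}{6} e_{3} e_{4} - \frac{21}{2} e_{1} e_{2} e_{4} - 3 e_{1} e_{3} e_{4}
second term: \frac{49}{2} e_{2} + 7 e_{3} + \frac{21}{4} e_{1} e_{2} - \frac{5}{2} e_{1} e_{3} - \frac{9}{4} e_{2} e_{4} - \frac{35}{6} e_{3} e_{4} + \frac{21}{2} e_{1} e_{2} e_{4} + 3 e_{1} e_{3} e_{4}
Answer: -21 e_{1} e_{2} e_{4} - 6 e_{1} e_{3} e_{4}


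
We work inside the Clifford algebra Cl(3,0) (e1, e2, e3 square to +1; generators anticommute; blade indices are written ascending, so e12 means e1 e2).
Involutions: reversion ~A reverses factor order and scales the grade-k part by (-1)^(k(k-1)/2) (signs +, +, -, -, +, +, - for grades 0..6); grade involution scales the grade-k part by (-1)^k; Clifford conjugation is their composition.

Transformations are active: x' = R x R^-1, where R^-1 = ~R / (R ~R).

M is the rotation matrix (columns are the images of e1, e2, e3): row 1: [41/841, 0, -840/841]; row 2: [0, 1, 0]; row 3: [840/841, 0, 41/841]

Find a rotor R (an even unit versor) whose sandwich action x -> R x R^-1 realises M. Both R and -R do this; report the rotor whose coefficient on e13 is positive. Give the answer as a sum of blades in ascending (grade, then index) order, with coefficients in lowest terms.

Method: write R = a + b12*e12 + b13*e13 + b23*e23 with a^2 + b12^2 + b13^2 + b23^2 = 1 (so R^-1 = ~R). Expanding the columns R e_j ~R gives tr M = 4a^2 - 1 and, from the antisymmetric part, M21 - M12 = -4a*b12, M13 - M31 = 4a*b13, M32 - M23 = -4a*b23.
Here tr M = 923/841, so a^2 = (1 + tr M)/4 = 441/841 and a = ±21/29. Taking a = 21/29: M21 - M12 = 0, M13 - M31 = -1680/841, M32 - M23 = 0, giving b12 = 0, b13 = -20/29, b23 = 0, i.e. R = 21/29 - 20/29*e13.
Its e13 coefficient is negative, so report the other preimage -R.
Answer: -21/29 + 20/29*e13. Uniqueness: Spin(3) -> SO(3) maps R and -R to the same rotation of trace 923/841; fixing the sign of the e13 coefficient removes the ambiguity.


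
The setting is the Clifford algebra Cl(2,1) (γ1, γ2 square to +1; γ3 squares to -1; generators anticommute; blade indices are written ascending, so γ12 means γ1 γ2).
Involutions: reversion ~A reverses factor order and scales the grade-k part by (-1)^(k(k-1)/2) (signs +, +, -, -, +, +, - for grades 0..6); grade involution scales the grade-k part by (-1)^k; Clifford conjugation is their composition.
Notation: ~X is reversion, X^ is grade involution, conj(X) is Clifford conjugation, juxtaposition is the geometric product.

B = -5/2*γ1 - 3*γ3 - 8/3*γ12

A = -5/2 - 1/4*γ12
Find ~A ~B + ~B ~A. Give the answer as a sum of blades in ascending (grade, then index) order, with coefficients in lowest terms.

first term: -2/3 + 25/4*γ1 + 5/8*γ2 + 15/2*γ3 - 20/3*γ12 - 3/4*γ123
second term: -2/3 + 25/4*γ1 - 5/8*γ2 + 15/2*γ3 - 20/3*γ12 - 3/4*γ123
Answer: -4/3 + 25/2*γ1 + 15*γ3 - 40/3*γ12 - 3/2*γ123


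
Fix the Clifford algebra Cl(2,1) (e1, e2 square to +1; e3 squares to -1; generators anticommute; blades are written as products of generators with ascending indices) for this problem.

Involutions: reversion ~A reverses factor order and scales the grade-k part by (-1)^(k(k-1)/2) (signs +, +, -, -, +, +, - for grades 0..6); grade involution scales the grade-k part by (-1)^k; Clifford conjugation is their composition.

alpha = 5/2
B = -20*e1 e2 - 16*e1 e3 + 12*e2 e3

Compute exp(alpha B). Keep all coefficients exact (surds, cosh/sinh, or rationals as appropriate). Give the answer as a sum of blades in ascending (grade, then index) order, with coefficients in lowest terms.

B^2 term by term: the squares give (-20)^2*(e1 e2)^2 + (-16)^2*(e1 e3)^2 + (12)^2*(e2 e3)^2 = 400*(-1) + 256*(+1) + 144*(+1) = 0 (each basis 2-blade squares to minus the product of its generators' squares); cross terms between blades sharing an index anticommute and cancel. So B^2 = 0.
B^2 = 0, and the exponential is exactly linear here: exp(alpha B) = 1 + alpha B (parabolic case).
Answer: 1 - 50*e1 e2 - 40*e1 e3 + 30*e2 e3


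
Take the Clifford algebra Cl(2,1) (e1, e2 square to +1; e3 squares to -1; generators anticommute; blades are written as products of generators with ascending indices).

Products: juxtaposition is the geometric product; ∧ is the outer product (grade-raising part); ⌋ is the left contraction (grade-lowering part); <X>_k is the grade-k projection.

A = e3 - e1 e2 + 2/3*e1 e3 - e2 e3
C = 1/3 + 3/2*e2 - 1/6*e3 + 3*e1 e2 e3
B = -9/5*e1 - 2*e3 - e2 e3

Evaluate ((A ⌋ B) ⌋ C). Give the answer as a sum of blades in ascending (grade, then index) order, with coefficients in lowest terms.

step 1: 3 - e2
step 2: -1/2 + 9/2*e2 - 1/2*e3 + 3*e1 e3 + 9*e1 e2 e3
Answer: -1/2 + 9/2*e2 - 1/2*e3 + 3*e1 e3 + 9*e1 e2 e3


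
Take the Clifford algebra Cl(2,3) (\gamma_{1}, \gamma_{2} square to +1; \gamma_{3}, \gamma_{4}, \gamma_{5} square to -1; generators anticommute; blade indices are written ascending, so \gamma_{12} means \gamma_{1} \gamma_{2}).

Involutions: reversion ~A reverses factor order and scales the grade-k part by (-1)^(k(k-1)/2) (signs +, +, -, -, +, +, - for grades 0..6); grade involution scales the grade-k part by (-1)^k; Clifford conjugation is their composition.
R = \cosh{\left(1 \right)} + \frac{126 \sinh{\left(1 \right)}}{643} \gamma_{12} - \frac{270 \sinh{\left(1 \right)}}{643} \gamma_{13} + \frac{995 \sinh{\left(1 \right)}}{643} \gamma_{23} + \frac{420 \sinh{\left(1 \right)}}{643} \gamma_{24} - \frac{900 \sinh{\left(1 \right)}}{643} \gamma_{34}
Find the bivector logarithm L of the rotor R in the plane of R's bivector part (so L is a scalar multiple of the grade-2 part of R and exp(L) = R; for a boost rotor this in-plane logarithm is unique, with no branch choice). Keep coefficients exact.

The scalar part of R is \cosh{\left(1 \right)}, which fixes the rapidity magnitude through cosh (cosh is even, so it cannot fix the sign — the bivector part carries that); dividing the bivector part by sinh of the rapidity gives the plane, and L = rapidity * plane, where the joint sign ambiguity of (rapidity, plane) cancels in the product.
Concretely: cosh(rapidity) = \cosh{\left(1 \right)} gives rapidity = ±1, and since rapidity/sinh(rapidity) is even the sign is immaterial: L = (rapidity/sinh(rapidity)) * <R>_2 = (\frac{1}{\sinh{\left(1 \right)}}) * <R>_2.
Answer: \frac{126}{643} \gamma_{12} - \frac{270}{643} \gamma_{13} + \frac{995}{643} \gamma_{23} + \frac{420}{643} \gamma_{24} - \frac{900}{643} \gamma_{34}


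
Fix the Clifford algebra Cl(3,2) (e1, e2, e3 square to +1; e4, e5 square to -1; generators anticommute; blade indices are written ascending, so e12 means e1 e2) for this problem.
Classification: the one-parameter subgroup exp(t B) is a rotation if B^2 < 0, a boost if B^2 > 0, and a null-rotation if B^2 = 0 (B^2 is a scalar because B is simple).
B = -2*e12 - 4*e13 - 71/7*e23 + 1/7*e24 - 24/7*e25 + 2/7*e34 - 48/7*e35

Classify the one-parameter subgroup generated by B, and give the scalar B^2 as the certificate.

B^2 term by term: the squares give (-2)^2*(e12)^2 + (-4)^2*(e13)^2 + (-71/7)^2*(e23)^2 + (1/7)^2*(e24)^2 + (-24/7)^2*(e25)^2 + (2/7)^2*(e34)^2 + (-48/7)^2*(e35)^2 = 4*(-1) + 16*(-1) + 5041/49*(-1) + 1/49*(+1) + 576/49*(+1) + 4/49*(+1) + 2304/49*(+1) = -64 (each basis 2-blade squares to minus the product of its generators' squares); cross terms between blades sharing an index anticommute and cancel; the commuting (index-disjoint) pairs give grade-4 terms 2*c*c'*(blade product), which cancel blade by blade — e1234: -8/7 + 8/7 = 0; e1235: 192/7 - 192/7 = 0; e2345: 96/49 - 96/49 = 0 — confirming B is simple. So B^2 = -64.
Answer: rotation, certificate B^2 = -64. No conjugation can change B^2 = -64; the sign gives the class.


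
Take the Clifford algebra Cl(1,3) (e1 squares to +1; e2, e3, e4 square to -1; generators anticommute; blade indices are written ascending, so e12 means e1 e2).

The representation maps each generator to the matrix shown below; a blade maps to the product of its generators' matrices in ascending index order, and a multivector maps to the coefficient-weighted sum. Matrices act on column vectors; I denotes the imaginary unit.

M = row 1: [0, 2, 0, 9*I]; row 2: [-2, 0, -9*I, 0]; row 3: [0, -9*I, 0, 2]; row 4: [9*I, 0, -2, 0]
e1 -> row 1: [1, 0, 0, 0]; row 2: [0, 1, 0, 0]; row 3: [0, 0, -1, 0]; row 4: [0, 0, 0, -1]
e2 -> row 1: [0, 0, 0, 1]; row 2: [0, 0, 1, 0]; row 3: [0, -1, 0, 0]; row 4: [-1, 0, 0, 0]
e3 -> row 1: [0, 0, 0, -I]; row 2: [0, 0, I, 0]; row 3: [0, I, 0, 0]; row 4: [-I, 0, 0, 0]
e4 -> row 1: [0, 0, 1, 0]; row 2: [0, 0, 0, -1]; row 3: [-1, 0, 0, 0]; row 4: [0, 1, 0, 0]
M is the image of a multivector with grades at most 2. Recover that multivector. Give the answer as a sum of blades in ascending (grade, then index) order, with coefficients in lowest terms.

Method: the blade images are trace-orthogonal — tr(rho(e_A) rho(e_B)^-1) = 4 if A = B and 0 otherwise — and rho(e_A)^-1 = (e_A)^2 * rho(e_A) with (e_A)^2 = +1 or -1, so the coefficient of e_A in the preimage is (e_A)^2 * tr(M rho(e_A))/4.
Nonzero projections over blades of grade <= 2: e3: (e3)^2 = -1, tr(M rho(e3)) = 36, coefficient -9; e24: (e24)^2 = -1, tr(M rho(e24)) = -8, coefficient 2. Every other blade of grade <= 2 projects to 0.
Answer: -9*e3 + 2*e24


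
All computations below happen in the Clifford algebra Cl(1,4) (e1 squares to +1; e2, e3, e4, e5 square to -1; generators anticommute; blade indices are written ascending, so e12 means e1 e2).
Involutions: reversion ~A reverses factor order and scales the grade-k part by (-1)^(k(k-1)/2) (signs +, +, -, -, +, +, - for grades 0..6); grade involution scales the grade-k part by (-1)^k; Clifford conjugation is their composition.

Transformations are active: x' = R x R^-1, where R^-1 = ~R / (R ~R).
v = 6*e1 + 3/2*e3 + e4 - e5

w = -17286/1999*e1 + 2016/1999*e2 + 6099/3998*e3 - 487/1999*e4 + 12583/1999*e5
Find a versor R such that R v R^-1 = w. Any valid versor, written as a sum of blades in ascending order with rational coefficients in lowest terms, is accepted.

Here q(v) = q(w) = 127/4; the classical choice R = v + w = -5292/1999*e1 + 2016/1999*e2 + 6048/1999*e3 + 1512/1999*e4 + 10584/1999*e5 then realises v -> w under the sandwich.
Answer: -5292/1999*e1 + 2016/1999*e2 + 6048/1999*e3 + 1512/1999*e4 + 10584/1999*e5


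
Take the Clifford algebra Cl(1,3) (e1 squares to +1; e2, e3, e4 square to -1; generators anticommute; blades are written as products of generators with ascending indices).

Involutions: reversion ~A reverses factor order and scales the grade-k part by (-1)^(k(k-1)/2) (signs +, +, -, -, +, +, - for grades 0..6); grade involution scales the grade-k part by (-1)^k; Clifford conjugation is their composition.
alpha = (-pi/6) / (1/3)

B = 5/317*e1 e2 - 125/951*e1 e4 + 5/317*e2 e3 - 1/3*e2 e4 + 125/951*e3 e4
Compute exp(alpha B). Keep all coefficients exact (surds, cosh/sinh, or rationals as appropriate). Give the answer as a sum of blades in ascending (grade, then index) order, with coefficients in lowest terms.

B^2 term by term: the squares give (5/317)^2*(e1 e2)^2 + (-125/951)^2*(e1 e4)^2 + (5/317)^2*(e2 e3)^2 + (-1/3)^2*(e2 e4)^2 + (125/951)^2*(e3 e4)^2 = 25/100489*(+1) + 15625/904401*(+1) + 25/100489*(-1) + 1/9*(-1) + 15625/904401*(-1) = -1/9 (each basis 2-blade squares to minus the product of its generators' squares); cross terms between blades sharing an index anticommute and cancel; the commuting (index-disjoint) pairs give grade-4 terms 2*c*c'*(blade product), which cancel blade by blade — e1 e2 e3 e4: 1250/301467 - 1250/301467 = 0 — confirming B is simple. So B^2 = -1/9.
B^2 = -1/9 — circular case — the even/odd split gives cos and sin: l = 1/3, alpha*l = -pi/6, so exp(alpha B) = cos(-pi/6) + (sin(-pi/6)/(1/3))*B = sqrt(3)/2 + (-3/2)*B.
Answer: sqrt(3)/2 - 15/634*e1 e2 + 125/634*e1 e4 - 15/634*e2 e3 + 1/2*e2 e4 - 125/634*e3 e4


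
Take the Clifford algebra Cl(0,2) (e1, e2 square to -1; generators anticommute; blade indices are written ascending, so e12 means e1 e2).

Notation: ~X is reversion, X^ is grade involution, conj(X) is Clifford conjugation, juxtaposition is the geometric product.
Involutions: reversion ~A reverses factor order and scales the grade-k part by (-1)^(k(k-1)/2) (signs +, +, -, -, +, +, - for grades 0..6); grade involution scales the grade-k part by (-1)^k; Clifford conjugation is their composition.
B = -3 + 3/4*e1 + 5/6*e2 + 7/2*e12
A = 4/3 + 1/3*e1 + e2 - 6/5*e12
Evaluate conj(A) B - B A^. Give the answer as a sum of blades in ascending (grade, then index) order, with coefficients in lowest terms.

first term: -427/60 - 5/2*e1 + 278/45*e2 + 277/180*e12
second term: 77/60 + 9/2*e1 + 173/45*e2 + 1403/180*e12
Answer: -42/5 - 7*e1 + 7/3*e2 - 563/90*e12


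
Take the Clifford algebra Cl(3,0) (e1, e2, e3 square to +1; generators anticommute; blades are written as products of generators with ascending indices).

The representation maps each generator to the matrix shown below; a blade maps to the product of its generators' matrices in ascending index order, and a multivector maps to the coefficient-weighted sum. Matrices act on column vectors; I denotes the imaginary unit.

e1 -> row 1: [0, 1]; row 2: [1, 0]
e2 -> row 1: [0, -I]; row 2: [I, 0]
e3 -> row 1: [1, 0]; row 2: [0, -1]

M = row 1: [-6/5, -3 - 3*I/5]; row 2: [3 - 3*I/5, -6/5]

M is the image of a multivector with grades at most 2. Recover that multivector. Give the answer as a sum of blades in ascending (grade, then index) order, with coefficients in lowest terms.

Method: 1, rho(e1), rho(e2), rho(e3) form a trace-orthogonal basis of the 2x2 complex matrices (tr(X Y) = 2 if X = Y, else 0), so M = m0*1 + m1*rho(e1) + m2*rho(e2) + m3*rho(e3) with m0 = tr(M)/2 = -6/5, m1 = tr(M rho(e1))/2 = -3*I/5, m2 = tr(M rho(e2))/2 = -3*I, m3 = tr(M rho(e3))/2 = 0.
Multiplying table entries, the bivector images are rho(e1 e2) = I*rho(e3), rho(e1 e3) = -I*rho(e2), rho(e2 e3) = I*rho(e1); with real blade coefficients the real parts of m0..m3 are the coefficients of 1, e1, e2, e3 and the imaginary parts give the bivectors (e2 e3: Im m1, e1 e3: -Im m2, e1 e2: Im m3).
Answer: -6/5 + 3*e1 e3 - 3/5*e2 e3


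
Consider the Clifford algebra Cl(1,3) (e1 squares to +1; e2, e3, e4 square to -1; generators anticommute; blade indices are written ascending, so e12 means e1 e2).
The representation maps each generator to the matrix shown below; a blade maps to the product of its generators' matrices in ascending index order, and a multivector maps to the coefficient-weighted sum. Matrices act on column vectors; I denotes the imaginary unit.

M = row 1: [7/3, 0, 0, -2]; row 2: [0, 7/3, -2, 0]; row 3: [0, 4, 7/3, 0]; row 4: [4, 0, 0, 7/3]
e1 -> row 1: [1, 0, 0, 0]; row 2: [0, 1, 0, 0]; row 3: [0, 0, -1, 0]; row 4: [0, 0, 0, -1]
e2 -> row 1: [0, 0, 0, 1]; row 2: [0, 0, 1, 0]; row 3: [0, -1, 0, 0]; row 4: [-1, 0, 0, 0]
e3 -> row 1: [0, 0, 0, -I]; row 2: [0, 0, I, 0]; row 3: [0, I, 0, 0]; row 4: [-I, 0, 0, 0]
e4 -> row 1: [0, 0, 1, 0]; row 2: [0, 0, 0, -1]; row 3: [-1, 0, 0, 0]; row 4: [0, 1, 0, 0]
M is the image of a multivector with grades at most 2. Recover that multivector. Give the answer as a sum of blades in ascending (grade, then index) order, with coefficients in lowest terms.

Method: the blade images are trace-orthogonal — tr(rho(e_A) rho(e_B)^-1) = 4 if A = B and 0 otherwise — and rho(e_A)^-1 = (e_A)^2 * rho(e_A) with (e_A)^2 = +1 or -1, so the coefficient of e_A in the preimage is (e_A)^2 * tr(M rho(e_A))/4.
Nonzero projections over blades of grade <= 2: 1: (1)^2 = +1, tr(M 1) = 28/3, coefficient 7/3; e2: (e2)^2 = -1, tr(M rho(e2)) = 12, coefficient -3; e12: (e12)^2 = +1, tr(M rho(e12)) = 4, coefficient 1. Every other blade of grade <= 2 projects to 0.
Answer: 7/3 - 3*e2 + e12


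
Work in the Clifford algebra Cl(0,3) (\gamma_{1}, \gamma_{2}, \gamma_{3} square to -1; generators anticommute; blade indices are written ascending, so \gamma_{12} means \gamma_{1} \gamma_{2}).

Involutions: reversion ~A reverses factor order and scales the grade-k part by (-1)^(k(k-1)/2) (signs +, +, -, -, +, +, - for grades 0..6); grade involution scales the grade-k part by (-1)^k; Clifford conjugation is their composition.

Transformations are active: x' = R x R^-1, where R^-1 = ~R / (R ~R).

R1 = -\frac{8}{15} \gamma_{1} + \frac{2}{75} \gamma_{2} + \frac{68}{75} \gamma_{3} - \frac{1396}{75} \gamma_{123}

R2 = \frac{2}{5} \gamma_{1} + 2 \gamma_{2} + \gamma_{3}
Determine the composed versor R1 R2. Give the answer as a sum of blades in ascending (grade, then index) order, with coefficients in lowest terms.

Distribute over the terms of R2 (each basis-blade product reordered to ascending indices, repeated generators contracted through their squares):
R1 (\frac{2}{5} \gamma_{1}) = \frac{16}{75} - \frac{4}{375} \gamma_{12} - \frac{136}{375} \gamma_{13} + \frac{2792}{375} \gamma_{23}
R1 (2 \gamma_{2}) = -\frac{4}{75} - \frac{16}{15} \gamma_{12} - \frac{2792}{75} \gamma_{13} - \frac{136}{75} \gamma_{23}
R1 (\gamma_{3}) = -\frac{68}{75} + \frac{1396}{75} \gamma_{12} - \frac{8}{15} \gamma_{13} + \frac{2}{75} \gamma_{23}
Summing the partial products and collecting blades:
Answer: -\frac{56}{75} + \frac{2192}{125} \gamma_{12} - \frac{14296}{375} \gamma_{13} + \frac{2122}{375} \gamma_{23}


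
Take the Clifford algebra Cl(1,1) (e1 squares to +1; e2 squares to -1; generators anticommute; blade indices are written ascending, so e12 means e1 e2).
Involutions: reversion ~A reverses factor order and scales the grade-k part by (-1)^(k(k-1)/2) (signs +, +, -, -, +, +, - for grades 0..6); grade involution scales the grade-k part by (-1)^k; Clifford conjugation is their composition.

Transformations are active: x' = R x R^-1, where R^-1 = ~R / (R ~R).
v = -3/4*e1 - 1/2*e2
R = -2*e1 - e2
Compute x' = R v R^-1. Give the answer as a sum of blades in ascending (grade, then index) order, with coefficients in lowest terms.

~R = -2*e1 - e2, and R ~R = 3, so R^-1 = ~R / (3).
R v = 1 + 1/4*e12
Answer: -7/12*e1 - 1/6*e2


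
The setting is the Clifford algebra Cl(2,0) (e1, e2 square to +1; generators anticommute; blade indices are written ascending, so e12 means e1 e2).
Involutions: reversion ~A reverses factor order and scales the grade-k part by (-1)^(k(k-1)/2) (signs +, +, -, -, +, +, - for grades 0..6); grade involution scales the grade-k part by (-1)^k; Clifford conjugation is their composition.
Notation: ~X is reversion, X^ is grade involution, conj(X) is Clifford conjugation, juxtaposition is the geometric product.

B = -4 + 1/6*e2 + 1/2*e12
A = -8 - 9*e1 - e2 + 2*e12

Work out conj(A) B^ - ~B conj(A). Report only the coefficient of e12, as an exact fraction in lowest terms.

first term: 197/6 - 217/6*e1 + 11/6*e2 + 5/2*e12
second term: 187/6 - 217/6*e1 - 5/6*e2 + 21/2*e12
Answer: -8


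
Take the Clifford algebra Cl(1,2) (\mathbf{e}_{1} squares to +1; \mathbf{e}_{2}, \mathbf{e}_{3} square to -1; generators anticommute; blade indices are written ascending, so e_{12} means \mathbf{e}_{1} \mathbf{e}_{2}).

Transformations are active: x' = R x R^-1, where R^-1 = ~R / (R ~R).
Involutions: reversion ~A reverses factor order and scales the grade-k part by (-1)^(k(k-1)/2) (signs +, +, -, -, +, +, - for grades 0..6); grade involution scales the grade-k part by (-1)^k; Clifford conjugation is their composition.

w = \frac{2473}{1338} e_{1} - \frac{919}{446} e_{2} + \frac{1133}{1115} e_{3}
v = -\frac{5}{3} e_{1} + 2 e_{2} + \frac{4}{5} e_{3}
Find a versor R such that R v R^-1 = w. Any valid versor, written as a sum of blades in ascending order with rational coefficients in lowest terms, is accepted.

A norm check does it: q(v) = q(w) = -\frac{419}{225}, hence R = v + w = \frac{81}{446} e_{1} - \frac{27}{446} e_{2} + \frac{405}{223} e_{3} realises the map — parallel part kept, (v - w)/2 negated, v carried to w.
Answer: \frac{81}{446} e_{1} - \frac{27}{446} e_{2} + \frac{405}{223} e_{3}


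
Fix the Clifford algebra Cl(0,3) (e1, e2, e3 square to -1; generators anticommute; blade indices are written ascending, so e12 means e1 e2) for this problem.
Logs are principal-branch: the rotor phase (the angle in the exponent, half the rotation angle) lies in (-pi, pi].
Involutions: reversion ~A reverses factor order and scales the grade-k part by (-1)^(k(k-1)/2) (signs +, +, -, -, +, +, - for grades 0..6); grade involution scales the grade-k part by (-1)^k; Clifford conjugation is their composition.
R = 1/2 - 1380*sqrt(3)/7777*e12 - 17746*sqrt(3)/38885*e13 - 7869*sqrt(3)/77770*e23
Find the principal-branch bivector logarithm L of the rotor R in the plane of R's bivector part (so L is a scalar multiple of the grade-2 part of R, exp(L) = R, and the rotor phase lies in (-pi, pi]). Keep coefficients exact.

The scalar part of R is 1/2, so the principal-branch rotor phase is pinned; divide the bivector part by its sine to get the unit plane — L is the phase times that plane.
Concretely: cos(phase) = 1/2 gives phase = ±pi/3, and since phase/sin(phase) is even the sign is immaterial: L = (phase/sin(phase)) * <R>_2 = (2*sqrt(3)*pi/9) * <R>_2.
Answer: -920*pi/7777*e12 - 35492*pi/116655*e13 - 2623*pi/38885*e23


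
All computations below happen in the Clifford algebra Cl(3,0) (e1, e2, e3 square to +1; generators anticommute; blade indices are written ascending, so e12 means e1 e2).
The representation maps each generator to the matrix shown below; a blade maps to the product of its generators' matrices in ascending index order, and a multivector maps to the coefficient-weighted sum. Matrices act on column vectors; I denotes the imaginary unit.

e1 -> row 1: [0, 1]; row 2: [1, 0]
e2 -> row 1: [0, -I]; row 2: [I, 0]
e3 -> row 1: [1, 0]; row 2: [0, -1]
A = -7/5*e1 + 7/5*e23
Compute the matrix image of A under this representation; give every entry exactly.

Bivector images (products of the table entries): rho(e23) = rho(e2)rho(e3) = row 1: [0, I]; row 2: [I, 0].
M = (-7/5)*rho(e1) + (7/5)*rho(e23), summed entrywise:
Answer: row 1: [0, -7/5 + 7*I/5]; row 2: [-7/5 + 7*I/5, 0]


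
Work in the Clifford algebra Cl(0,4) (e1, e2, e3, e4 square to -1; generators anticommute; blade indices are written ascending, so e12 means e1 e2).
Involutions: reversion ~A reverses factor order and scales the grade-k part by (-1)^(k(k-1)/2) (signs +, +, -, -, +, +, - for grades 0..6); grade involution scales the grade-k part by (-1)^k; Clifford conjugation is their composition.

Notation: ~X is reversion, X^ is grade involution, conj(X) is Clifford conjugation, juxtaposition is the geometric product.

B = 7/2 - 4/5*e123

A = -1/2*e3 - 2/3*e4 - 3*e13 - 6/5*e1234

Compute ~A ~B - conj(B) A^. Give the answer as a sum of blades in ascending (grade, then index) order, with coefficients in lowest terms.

first term: 12/5*e2 - 7/4*e3 - 103/75*e4 + 2/5*e12 + 21/2*e13 - 11/3*e1234
second term: 12/5*e2 + 7/4*e3 + 247/75*e4 + 2/5*e12 - 21/2*e13 - 71/15*e1234
Answer: -7/2*e3 - 14/3*e4 + 21*e13 + 16/15*e1234


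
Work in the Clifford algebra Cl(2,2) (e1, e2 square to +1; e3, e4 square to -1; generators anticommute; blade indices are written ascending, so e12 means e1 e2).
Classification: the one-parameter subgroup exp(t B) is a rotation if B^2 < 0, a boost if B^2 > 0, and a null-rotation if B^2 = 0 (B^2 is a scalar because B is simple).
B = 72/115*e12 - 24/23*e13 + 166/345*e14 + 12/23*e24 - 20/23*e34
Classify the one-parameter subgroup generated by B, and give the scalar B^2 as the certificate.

B^2 term by term: the squares give (72/115)^2*(e12)^2 + (-24/23)^2*(e13)^2 + (166/345)^2*(e14)^2 + (12/23)^2*(e24)^2 + (-20/23)^2*(e34)^2 = 5184/13225*(-1) + 576/529*(+1) + 27556/119025*(+1) + 144/529*(+1) + 400/529*(-1) = 4/9 (each basis 2-blade squares to minus the product of its generators' squares); cross terms between blades sharing an index anticommute and cancel; the commuting (index-disjoint) pairs give grade-4 terms 2*c*c'*(blade product), which cancel blade by blade — e1234: -576/529 + 576/529 = 0 — confirming B is simple. So B^2 = 4/9.
Answer: boost, certificate B^2 = 4/9. Key observation: B^2 = 4/9 is a conjugation invariant, so its sign decides the class regardless of the surface form of B.


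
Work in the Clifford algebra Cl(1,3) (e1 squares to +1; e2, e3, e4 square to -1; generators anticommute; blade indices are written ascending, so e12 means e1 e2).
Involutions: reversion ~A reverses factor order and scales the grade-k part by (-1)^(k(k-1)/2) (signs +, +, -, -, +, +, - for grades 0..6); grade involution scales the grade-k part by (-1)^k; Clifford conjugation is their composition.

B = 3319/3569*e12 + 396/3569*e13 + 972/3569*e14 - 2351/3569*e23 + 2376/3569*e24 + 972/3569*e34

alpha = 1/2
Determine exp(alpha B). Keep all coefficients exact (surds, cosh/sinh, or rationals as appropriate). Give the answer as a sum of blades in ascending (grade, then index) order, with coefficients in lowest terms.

B^2 term by term: the squares give (3319/3569)^2*(e12)^2 + (396/3569)^2*(e13)^2 + (972/3569)^2*(e14)^2 + (-2351/3569)^2*(e23)^2 + (2376/3569)^2*(e24)^2 + (972/3569)^2*(e34)^2 = 11015761/12737761*(+1) + 156816/12737761*(+1) + 944784/12737761*(+1) + 5527201/12737761*(-1) + 5645376/12737761*(-1) + 944784/12737761*(-1) = 0 (each basis 2-blade squares to minus the product of its generators' squares); cross terms between blades sharing an index anticommute and cancel; the commuting (index-disjoint) pairs give grade-4 terms 2*c*c'*(blade product), which cancel blade by blade — e1234: 6452136/12737761 - 1881792/12737761 - 4570344/12737761 = 0 — confirming B is simple. So B^2 = 0.
B^2 = 0, so the series truncates immediately: exp(alpha B) = 1 + alpha B (parabolic case).
Answer: 1 + 3319/7138*e12 + 198/3569*e13 + 486/3569*e14 - 2351/7138*e23 + 1188/3569*e24 + 486/3569*e34


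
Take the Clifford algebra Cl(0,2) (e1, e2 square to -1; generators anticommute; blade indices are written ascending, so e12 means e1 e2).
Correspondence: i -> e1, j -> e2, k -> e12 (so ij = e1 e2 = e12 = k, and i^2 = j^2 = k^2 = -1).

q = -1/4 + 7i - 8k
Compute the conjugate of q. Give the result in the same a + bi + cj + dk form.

In blades: q = -1/4 + 7*e1 - 8*e12.
Conjugation here is Clifford conjugation: the scalar is fixed and the grade-1 and grade-2 blades all flip sign, giving -1/4 - 7*e1 + 8*e12; translating back:
Answer: -1/4 - 7i + 8k


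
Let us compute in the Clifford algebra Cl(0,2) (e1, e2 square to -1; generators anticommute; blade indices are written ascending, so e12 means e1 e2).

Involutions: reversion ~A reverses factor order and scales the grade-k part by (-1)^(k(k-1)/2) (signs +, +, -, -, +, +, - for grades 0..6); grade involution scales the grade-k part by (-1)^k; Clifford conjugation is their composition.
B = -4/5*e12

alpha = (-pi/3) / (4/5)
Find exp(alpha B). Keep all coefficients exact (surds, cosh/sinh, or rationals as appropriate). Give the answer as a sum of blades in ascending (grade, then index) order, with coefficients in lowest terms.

B^2 = (-4/5)^2*(e12)^2 = 16/25*(-1) = -16/25 (a basis 2-blade squares to minus the product of its generators' squares).
B^2 = -16/25 — circular case — the even/odd split gives cos and sin: l = 4/5, alpha*l = -pi/3, so exp(alpha B) = cos(-pi/3) + (sin(-pi/3)/(4/5))*B = 1/2 + (-5*sqrt(3)/8)*B.
Answer: 1/2 + sqrt(3)/2*e12
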